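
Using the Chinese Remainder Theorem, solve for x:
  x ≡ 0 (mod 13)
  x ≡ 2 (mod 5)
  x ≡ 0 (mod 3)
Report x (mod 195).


Moduli 13, 5, 3 are pairwise coprime; by CRT there is a unique solution modulo M = 13 · 5 · 3 = 195.
Solve pairwise, accumulating the modulus:
  Start with x ≡ 0 (mod 13).
  Combine with x ≡ 2 (mod 5): since gcd(13, 5) = 1, we get a unique residue mod 65.
    Write x = 0 + 13·t and substitute into x ≡ 2 (mod 5): 13·t ≡ 2 − 0 = 2 (mod 5).
    Reduce coefficients mod 5: 3·t ≡ 2 (mod 5).
    The inverse of 3 mod 5 is 2 (since 3·2 = 6 = 1·5 + 1), so t ≡ 2·2 = 4 ≡ 4 (mod 5).
    Then x = 0 + 13·4 = 52, valid modulo lcm(13, 5) = 65: x ≡ 52 (mod 65).
  Combine with x ≡ 0 (mod 3): since gcd(65, 3) = 1, we get a unique residue mod 195.
    Write x = 52 + 65·t and substitute into x ≡ 0 (mod 3): 65·t ≡ 0 − 52 = -52 (mod 3).
    Reduce coefficients mod 3: 2·t ≡ 2 (mod 3).
    The inverse of 2 mod 3 is 2 (since 2·2 = 4 = 1·3 + 1), so t ≡ 2·2 = 4 ≡ 1 (mod 3).
    Then x = 52 + 65·1 = 117, valid modulo lcm(65, 3) = 195: x ≡ 117 (mod 195).
Verify: 117 mod 13 = 0 ✓, 117 mod 5 = 2 ✓, 117 mod 3 = 0 ✓.

x ≡ 117 (mod 195).


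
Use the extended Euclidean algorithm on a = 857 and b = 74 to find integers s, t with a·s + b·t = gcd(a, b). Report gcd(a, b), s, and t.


Euclidean algorithm on (857, 74) — divide until remainder is 0:
  857 = 11 · 74 + 43
  74 = 1 · 43 + 31
  43 = 1 · 31 + 12
  31 = 2 · 12 + 7
  12 = 1 · 7 + 5
  7 = 1 · 5 + 2
  5 = 2 · 2 + 1
  2 = 2 · 1 + 0
gcd(857, 74) = 1.
Track Bezout coefficients alongside the remainders: start with r₀ = 857 = a·1 + b·0 (s = 1, t = 0) and r₁ = 74 = a·0 + b·1 (s = 0, t = 1); each new remainder r_{k+1} = r_{k-1} − q_k·r_k inherits s_{k+1} = s_{k-1} − q_k·s_k, t_{k+1} = t_{k-1} − q_k·t_k, so r_k = a·s_k + b·t_k at every step:
  q = 11: r = 43, s = 1 − 11·0 = 1, t = 0 − 11·1 = -11  (check: 857·1 + 74·(-11) = 43)
  q = 1: r = 31, s = 0 − 1·1 = -1, t = 1 − 1·(-11) = 12  (check: 857·(-1) + 74·12 = 31)
  q = 1: r = 12, s = 1 − 1·(-1) = 2, t = -11 − 1·12 = -23  (check: 857·2 + 74·(-23) = 12)
  q = 2: r = 7, s = -1 − 2·2 = -5, t = 12 − 2·(-23) = 58  (check: 857·(-5) + 74·58 = 7)
  q = 1: r = 5, s = 2 − 1·(-5) = 7, t = -23 − 1·58 = -81  (check: 857·7 + 74·(-81) = 5)
  q = 1: r = 2, s = -5 − 1·7 = -12, t = 58 − 1·(-81) = 139  (check: 857·(-12) + 74·139 = 2)
  q = 2: r = 1, s = 7 − 2·(-12) = 31, t = -81 − 2·139 = -359  (check: 857·31 + 74·(-359) = 1)
The row with r = 1 (the gcd) gives the Bezout coefficients s = 31, t = -359.
Result: 857 · (31) + 74 · (-359) = 1.

gcd(857, 74) = 1; s = 31, t = -359 (check: 857·31 + 74·(-359) = 1).


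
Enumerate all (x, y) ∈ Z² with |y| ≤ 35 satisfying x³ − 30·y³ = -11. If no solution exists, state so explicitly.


The equation is x³ - 30y³ = -11. For fixed y, x³ = 30·y³ − 11, so a solution requires the RHS to be a perfect cube.
Strategy: iterate y from -35 to 35, compute RHS = 30·y³ − 11, and check whether it is a (positive or negative) perfect cube.
Check small values of y:
  y = 0: RHS = -11 is not a perfect cube.
  y = 1: RHS = 19 is not a perfect cube.
  y = -1: RHS = -41 is not a perfect cube.
  y = 2: RHS = 229 is not a perfect cube.
  y = -2: RHS = -251 is not a perfect cube.
  y = 3: RHS = 799 is not a perfect cube.
  y = -3: RHS = -821 is not a perfect cube.
Continuing the search up to |y| = 35 finds no solutions either.
No (x, y) in the scanned range satisfies the equation.

No integer solutions with |y| ≤ 35.


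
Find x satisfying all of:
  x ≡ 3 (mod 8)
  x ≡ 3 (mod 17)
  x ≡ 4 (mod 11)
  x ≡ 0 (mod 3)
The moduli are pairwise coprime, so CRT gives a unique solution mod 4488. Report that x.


Product of moduli M = 8 · 17 · 11 · 3 = 4488.
Merge one congruence at a time:
  Start: x ≡ 3 (mod 8).
  Combine with x ≡ 3 (mod 17); new modulus lcm = 136.
    Write x = 3 + 8·t and substitute into x ≡ 3 (mod 17): 8·t ≡ 3 − 3 = 0 (mod 17).
    The inverse of 8 mod 17 is 15 (since 8·15 = 120 = 7·17 + 1), so t ≡ 15·0 = 0 ≡ 0 (mod 17).
    Then x = 3 + 8·0 = 3, valid modulo lcm(8, 17) = 136: x ≡ 3 (mod 136).
  Combine with x ≡ 4 (mod 11); new modulus lcm = 1496.
    Write x = 3 + 136·t and substitute into x ≡ 4 (mod 11): 136·t ≡ 4 − 3 = 1 (mod 11).
    Reduce coefficients mod 11: 4·t ≡ 1 (mod 11).
    The inverse of 4 mod 11 is 3 (since 4·3 = 12 = 1·11 + 1), so t ≡ 3·1 = 3 ≡ 3 (mod 11).
    Then x = 3 + 136·3 = 411, valid modulo lcm(136, 11) = 1496: x ≡ 411 (mod 1496).
  Combine with x ≡ 0 (mod 3); new modulus lcm = 4488.
    Write x = 411 + 1496·t and substitute into x ≡ 0 (mod 3): 1496·t ≡ 0 − 411 = -411 (mod 3).
    Reduce coefficients mod 3: 2·t ≡ 0 (mod 3).
    The inverse of 2 mod 3 is 2 (since 2·2 = 4 = 1·3 + 1), so t ≡ 2·0 = 0 ≡ 0 (mod 3).
    Then x = 411 + 1496·0 = 411, valid modulo lcm(1496, 3) = 4488: x ≡ 411 (mod 4488).
Verify against each original: 411 mod 8 = 3, 411 mod 17 = 3, 411 mod 11 = 4, 411 mod 3 = 0.

x ≡ 411 (mod 4488).


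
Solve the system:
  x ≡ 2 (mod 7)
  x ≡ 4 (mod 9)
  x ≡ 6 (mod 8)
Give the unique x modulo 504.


Moduli 7, 9, 8 are pairwise coprime; by CRT there is a unique solution modulo M = 7 · 9 · 8 = 504.
Solve pairwise, accumulating the modulus:
  Start with x ≡ 2 (mod 7).
  Combine with x ≡ 4 (mod 9): since gcd(7, 9) = 1, we get a unique residue mod 63.
    Write x = 2 + 7·t and substitute into x ≡ 4 (mod 9): 7·t ≡ 4 − 2 = 2 (mod 9).
    The inverse of 7 mod 9 is 4 (since 7·4 = 28 = 3·9 + 1), so t ≡ 4·2 = 8 ≡ 8 (mod 9).
    Then x = 2 + 7·8 = 58, valid modulo lcm(7, 9) = 63: x ≡ 58 (mod 63).
  Combine with x ≡ 6 (mod 8): since gcd(63, 8) = 1, we get a unique residue mod 504.
    Write x = 58 + 63·t and substitute into x ≡ 6 (mod 8): 63·t ≡ 6 − 58 = -52 (mod 8).
    Reduce coefficients mod 8: 7·t ≡ 4 (mod 8).
    The inverse of 7 mod 8 is 7 (since 7·7 = 49 = 6·8 + 1), so t ≡ 7·4 = 28 ≡ 4 (mod 8).
    Then x = 58 + 63·4 = 310, valid modulo lcm(63, 8) = 504: x ≡ 310 (mod 504).
Verify: 310 mod 7 = 2 ✓, 310 mod 9 = 4 ✓, 310 mod 8 = 6 ✓.

x ≡ 310 (mod 504).


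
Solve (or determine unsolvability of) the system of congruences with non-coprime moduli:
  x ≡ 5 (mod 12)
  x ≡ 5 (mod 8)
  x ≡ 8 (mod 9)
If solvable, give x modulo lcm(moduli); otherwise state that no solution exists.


Moduli 12, 8, 9 are not pairwise coprime, so CRT works modulo lcm(m_i) when all pairwise compatibility conditions hold.
Pairwise compatibility: gcd(m_i, m_j) must divide a_i - a_j for every pair.
Merge one congruence at a time:
  Start: x ≡ 5 (mod 12).
  Combine with x ≡ 5 (mod 8): gcd(12, 8) = 4; 5 - 5 = 0, which IS divisible by 4, so compatible.
    Write x = 5 + 12·t and substitute into x ≡ 5 (mod 8): 12·t ≡ 5 − 5 = 0 (mod 8).
    Divide the congruence (and modulus) by g = 4: 3·t ≡ 0 (mod 2).
    Reduce coefficients mod 2: 1·t ≡ 0 (mod 2).
    So t ≡ 0 (mod 2).
    Then x = 5 + 12·0 = 5, valid modulo lcm(12, 8) = 24: x ≡ 5 (mod 24).
  Combine with x ≡ 8 (mod 9): gcd(24, 9) = 3; 8 - 5 = 3, which IS divisible by 3, so compatible.
    Write x = 5 + 24·t and substitute into x ≡ 8 (mod 9): 24·t ≡ 8 − 5 = 3 (mod 9).
    Divide the congruence (and modulus) by g = 3: 8·t ≡ 1 (mod 3).
    Reduce coefficients mod 3: 2·t ≡ 1 (mod 3).
    The inverse of 2 mod 3 is 2 (since 2·2 = 4 = 1·3 + 1), so t ≡ 2·1 = 2 ≡ 2 (mod 3).
    Then x = 5 + 24·2 = 53, valid modulo lcm(24, 9) = 72: x ≡ 53 (mod 72).
Verify: 53 mod 12 = 5, 53 mod 8 = 5, 53 mod 9 = 8.

x ≡ 53 (mod 72).


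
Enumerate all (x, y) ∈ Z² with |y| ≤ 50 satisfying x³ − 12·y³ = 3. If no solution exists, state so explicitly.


The equation is x³ - 12y³ = 3. For fixed y, x³ = 12·y³ + 3, so a solution requires the RHS to be a perfect cube.
Strategy: iterate y from -50 to 50, compute RHS = 12·y³ + 3, and check whether it is a (positive or negative) perfect cube.
Check small values of y:
  y = 0: RHS = 3 is not a perfect cube.
  y = 1: RHS = 15 is not a perfect cube.
  y = -1: RHS = -9 is not a perfect cube.
  y = 2: RHS = 99 is not a perfect cube.
  y = -2: RHS = -93 is not a perfect cube.
  y = 3: RHS = 327 is not a perfect cube.
  y = -3: RHS = -321 is not a perfect cube.
Continuing the search up to |y| = 50 finds no solutions either.
No (x, y) in the scanned range satisfies the equation.

No integer solutions with |y| ≤ 50.


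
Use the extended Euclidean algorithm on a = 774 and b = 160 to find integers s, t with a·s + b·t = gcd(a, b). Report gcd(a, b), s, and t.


Euclidean algorithm on (774, 160) — divide until remainder is 0:
  774 = 4 · 160 + 134
  160 = 1 · 134 + 26
  134 = 5 · 26 + 4
  26 = 6 · 4 + 2
  4 = 2 · 2 + 0
gcd(774, 160) = 2.
Track Bezout coefficients alongside the remainders: start with r₀ = 774 = a·1 + b·0 (s = 1, t = 0) and r₁ = 160 = a·0 + b·1 (s = 0, t = 1); each new remainder r_{k+1} = r_{k-1} − q_k·r_k inherits s_{k+1} = s_{k-1} − q_k·s_k, t_{k+1} = t_{k-1} − q_k·t_k, so r_k = a·s_k + b·t_k at every step:
  q = 4: r = 134, s = 1 − 4·0 = 1, t = 0 − 4·1 = -4  (check: 774·1 + 160·(-4) = 134)
  q = 1: r = 26, s = 0 − 1·1 = -1, t = 1 − 1·(-4) = 5  (check: 774·(-1) + 160·5 = 26)
  q = 5: r = 4, s = 1 − 5·(-1) = 6, t = -4 − 5·5 = -29  (check: 774·6 + 160·(-29) = 4)
  q = 6: r = 2, s = -1 − 6·6 = -37, t = 5 − 6·(-29) = 179  (check: 774·(-37) + 160·179 = 2)
The row with r = 2 (the gcd) gives the Bezout coefficients s = -37, t = 179.
Result: 774 · (-37) + 160 · (179) = 2.

gcd(774, 160) = 2; s = -37, t = 179 (check: 774·(-37) + 160·179 = 2).


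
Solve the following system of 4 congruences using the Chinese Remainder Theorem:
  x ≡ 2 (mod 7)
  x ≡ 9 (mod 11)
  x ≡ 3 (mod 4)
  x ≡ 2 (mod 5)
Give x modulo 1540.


Product of moduli M = 7 · 11 · 4 · 5 = 1540.
Merge one congruence at a time:
  Start: x ≡ 2 (mod 7).
  Combine with x ≡ 9 (mod 11); new modulus lcm = 77.
    Write x = 2 + 7·t and substitute into x ≡ 9 (mod 11): 7·t ≡ 9 − 2 = 7 (mod 11).
    The inverse of 7 mod 11 is 8 (since 7·8 = 56 = 5·11 + 1), so t ≡ 8·7 = 56 ≡ 1 (mod 11).
    Then x = 2 + 7·1 = 9, valid modulo lcm(7, 11) = 77: x ≡ 9 (mod 77).
  Combine with x ≡ 3 (mod 4); new modulus lcm = 308.
    Write x = 9 + 77·t and substitute into x ≡ 3 (mod 4): 77·t ≡ 3 − 9 = -6 (mod 4).
    Reduce coefficients mod 4: 1·t ≡ 2 (mod 4).
    So t ≡ 2 (mod 4).
    Then x = 9 + 77·2 = 163, valid modulo lcm(77, 4) = 308: x ≡ 163 (mod 308).
  Combine with x ≡ 2 (mod 5); new modulus lcm = 1540.
    Write x = 163 + 308·t and substitute into x ≡ 2 (mod 5): 308·t ≡ 2 − 163 = -161 (mod 5).
    Reduce coefficients mod 5: 3·t ≡ 4 (mod 5).
    The inverse of 3 mod 5 is 2 (since 3·2 = 6 = 1·5 + 1), so t ≡ 2·4 = 8 ≡ 3 (mod 5).
    Then x = 163 + 308·3 = 1087, valid modulo lcm(308, 5) = 1540: x ≡ 1087 (mod 1540).
Verify against each original: 1087 mod 7 = 2, 1087 mod 11 = 9, 1087 mod 4 = 3, 1087 mod 5 = 2.

x ≡ 1087 (mod 1540).


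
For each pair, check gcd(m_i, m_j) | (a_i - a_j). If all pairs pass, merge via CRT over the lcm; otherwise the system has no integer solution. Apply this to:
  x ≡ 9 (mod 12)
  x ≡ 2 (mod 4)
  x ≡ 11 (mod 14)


Moduli 12, 4, 14 are not pairwise coprime, so CRT works modulo lcm(m_i) when all pairwise compatibility conditions hold.
Pairwise compatibility: gcd(m_i, m_j) must divide a_i - a_j for every pair.
Merge one congruence at a time:
  Start: x ≡ 9 (mod 12).
  Combine with x ≡ 2 (mod 4): gcd(12, 4) = 4, and 2 - 9 = -7 is NOT divisible by 4.
    ⇒ system is inconsistent (no integer solution).

No solution (the system is inconsistent).


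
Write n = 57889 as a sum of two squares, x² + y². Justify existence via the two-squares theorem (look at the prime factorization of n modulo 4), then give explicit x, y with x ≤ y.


Step 1: Factor n = 57889 = 13 · 61 · 73.
Step 2: Check the mod-4 condition on each prime factor: 13 ≡ 1 (mod 4), exponent 1; 61 ≡ 1 (mod 4), exponent 1; 73 ≡ 1 (mod 4), exponent 1.
All primes ≡ 3 (mod 4) appear to even exponent (or don't appear), so by the two-squares theorem n IS expressible as a sum of two squares.
Step 3: Build a representation. Here n = 13 · 61 · 73 is a product of primes ≡ 1 (mod 4). Each prime p ≡ 1 (mod 4) is itself a sum of two squares; find a² by testing p − a² for a perfect square:
  13: 13 − 1² = 12, 13 − 2² = 9 = 3² ⇒ 13 = 2² + 3².
  61: 61 − 1² = 60, 61 − 2² = 57, 61 − 3² = 52, 61 − 4² = 45, 61 − 5² = 36 = 6² ⇒ 61 = 5² + 6².
  73: 73 − 1² = 72, 73 − 2² = 69, 73 − 3² = 64 = 8² ⇒ 73 = 3² + 8².
  Combine using the Brahmagupta–Fibonacci identity (a² + b²)(c² + d²) = (ac − bd)² + (ad + bc)² = (ac + bd)² + (ad − bc)²:
  13 · 61 = 793: from (2² + 3²)(5² + 6²), take (2·5 − 3·6, 2·6 + 3·5) = (10 − 18, 12 + 15) = (-8, 27); dropping signs (only squares matter) gives (8, 27); check 8² + 27² = 64 + 729 = 793 ✓.
  793 · 73 = 57889: from (8² + 27²)(3² + 8²), take (8·3 − 27·8, 8·8 + 27·3) = (24 − 216, 64 + 81) = (-192, 145); dropping signs (only squares matter) gives (192, 145); check 192² + 145² = 36864 + 21025 = 57889 ✓.
Step 4: Order so x ≤ y and verify: 145² + 192² = 21025 + 36864 = 57889 = n. ✓

n = 57889 = 145² + 192² (one valid representation with x ≤ y).


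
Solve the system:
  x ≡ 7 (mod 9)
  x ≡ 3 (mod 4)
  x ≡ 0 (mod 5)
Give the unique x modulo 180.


Moduli 9, 4, 5 are pairwise coprime; by CRT there is a unique solution modulo M = 9 · 4 · 5 = 180.
Solve pairwise, accumulating the modulus:
  Start with x ≡ 7 (mod 9).
  Combine with x ≡ 3 (mod 4): since gcd(9, 4) = 1, we get a unique residue mod 36.
    Write x = 7 + 9·t and substitute into x ≡ 3 (mod 4): 9·t ≡ 3 − 7 = -4 (mod 4).
    Reduce coefficients mod 4: 1·t ≡ 0 (mod 4).
    So t ≡ 0 (mod 4).
    Then x = 7 + 9·0 = 7, valid modulo lcm(9, 4) = 36: x ≡ 7 (mod 36).
  Combine with x ≡ 0 (mod 5): since gcd(36, 5) = 1, we get a unique residue mod 180.
    Write x = 7 + 36·t and substitute into x ≡ 0 (mod 5): 36·t ≡ 0 − 7 = -7 (mod 5).
    Reduce coefficients mod 5: 1·t ≡ 3 (mod 5).
    So t ≡ 3 (mod 5).
    Then x = 7 + 36·3 = 115, valid modulo lcm(36, 5) = 180: x ≡ 115 (mod 180).
Verify: 115 mod 9 = 7 ✓, 115 mod 4 = 3 ✓, 115 mod 5 = 0 ✓.

x ≡ 115 (mod 180).


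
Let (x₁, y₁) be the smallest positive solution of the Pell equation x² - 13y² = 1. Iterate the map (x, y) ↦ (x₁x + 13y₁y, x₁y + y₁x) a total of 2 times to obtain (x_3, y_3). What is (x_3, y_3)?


Step 1: Find the fundamental solution (x₁, y₁) of x² - 13y² = 1.
  Expand √13 as a continued fraction. a₀ = ⌊√13⌋ = 3; iterate m_{k+1} = d_k·a_k − m_k, d_{k+1} = (13 − m_{k+1}²)/d_k, a_{k+1} = ⌊(a₀ + m_{k+1})/d_{k+1}⌋ (starting m₀ = 0, d₀ = 1), with convergents p_k = a_k·p_{k-1} + p_{k-2}, q_k = a_k·q_{k-1} + q_{k-2} (p₋₁ = 1, q₋₁ = 0):
  k = 0: a₀ = 3; p₀/q₀ = 3/1; p₀² − 13·q₀² = 9 − 13 = -4.
  k = 1: m = 3, d = 4, a = ⌊(3 + 3)/4⌋ = 1; p/q = (1·3 + 1)/(1·1 + 0) = 4/1; p² − 13·q² = 16 − 13 = 3.
  k = 2: m = 1, d = 3, a = ⌊(3 + 1)/3⌋ = 1; p/q = (1·4 + 3)/(1·1 + 1) = 7/2; p² − 13·q² = 49 − 52 = -3.
  k = 3: m = 2, d = 3, a = ⌊(3 + 2)/3⌋ = 1; p/q = (1·7 + 4)/(1·2 + 1) = 11/3; p² − 13·q² = 121 − 117 = 4.
  k = 4: m = 1, d = 4, a = ⌊(3 + 1)/4⌋ = 1; p/q = (1·11 + 7)/(1·3 + 2) = 18/5; p² − 13·q² = 324 − 325 = -1.
  k = 5: m = 3, d = 1, a = ⌊(3 + 3)/1⌋ = 6; p/q = (6·18 + 11)/(6·5 + 3) = 119/33; p² − 13·q² = 14161 − 14157 = 4.
  k = 6: m = 3, d = 4, a = ⌊(3 + 3)/4⌋ = 1; p/q = (1·119 + 18)/(1·33 + 5) = 137/38; p² − 13·q² = 18769 − 18772 = -3.
  k = 7: m = 1, d = 3, a = ⌊(3 + 1)/3⌋ = 1; p/q = (1·137 + 119)/(1·38 + 33) = 256/71; p² − 13·q² = 65536 − 65533 = 3.
  k = 8: m = 2, d = 3, a = ⌊(3 + 2)/3⌋ = 1; p/q = (1·256 + 137)/(1·71 + 38) = 393/109; p² − 13·q² = 154449 − 154453 = -4.
  k = 9: m = 1, d = 4, a = ⌊(3 + 1)/4⌋ = 1; p/q = (1·393 + 256)/(1·109 + 71) = 649/180; p² − 13·q² = 421201 − 421200 = 1.
  The first convergent with p² − 13·q² = 1 gives the fundamental solution (x₁, y₁) = (649, 180).
Step 2: Apply the recurrence (x_{n+1}, y_{n+1}) = (x₁x_n + 13y₁y_n, x₁y_n + y₁x_n) repeatedly.
  From (x_1, y_1) = (649, 180): x_2 = 649·649 + 13·180·180 = 842401; y_2 = 649·180 + 180·649 = 233640.
  From (x_2, y_2) = (842401, 233640): x_3 = 649·842401 + 13·180·233640 = 1093435849; y_3 = 649·233640 + 180·842401 = 303264540.
Step 3: Verify x_3² - 13·y_3² = 1195601955878350801 - 1195601955878350800 = 1 (should be 1). ✓

(x_1, y_1) = (649, 180); (x_3, y_3) = (1093435849, 303264540).


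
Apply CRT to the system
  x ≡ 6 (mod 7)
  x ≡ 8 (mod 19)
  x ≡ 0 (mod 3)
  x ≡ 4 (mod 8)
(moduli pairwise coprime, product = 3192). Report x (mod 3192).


Product of moduli M = 7 · 19 · 3 · 8 = 3192.
Merge one congruence at a time:
  Start: x ≡ 6 (mod 7).
  Combine with x ≡ 8 (mod 19); new modulus lcm = 133.
    Write x = 6 + 7·t and substitute into x ≡ 8 (mod 19): 7·t ≡ 8 − 6 = 2 (mod 19).
    The inverse of 7 mod 19 is 11 (since 7·11 = 77 = 4·19 + 1), so t ≡ 11·2 = 22 ≡ 3 (mod 19).
    Then x = 6 + 7·3 = 27, valid modulo lcm(7, 19) = 133: x ≡ 27 (mod 133).
  Combine with x ≡ 0 (mod 3); new modulus lcm = 399.
    Write x = 27 + 133·t and substitute into x ≡ 0 (mod 3): 133·t ≡ 0 − 27 = -27 (mod 3).
    Reduce coefficients mod 3: 1·t ≡ 0 (mod 3).
    So t ≡ 0 (mod 3).
    Then x = 27 + 133·0 = 27, valid modulo lcm(133, 3) = 399: x ≡ 27 (mod 399).
  Combine with x ≡ 4 (mod 8); new modulus lcm = 3192.
    Write x = 27 + 399·t and substitute into x ≡ 4 (mod 8): 399·t ≡ 4 − 27 = -23 (mod 8).
    Reduce coefficients mod 8: 7·t ≡ 1 (mod 8).
    The inverse of 7 mod 8 is 7 (since 7·7 = 49 = 6·8 + 1), so t ≡ 7·1 = 7 ≡ 7 (mod 8).
    Then x = 27 + 399·7 = 2820, valid modulo lcm(399, 8) = 3192: x ≡ 2820 (mod 3192).
Verify against each original: 2820 mod 7 = 6, 2820 mod 19 = 8, 2820 mod 3 = 0, 2820 mod 8 = 4.

x ≡ 2820 (mod 3192).


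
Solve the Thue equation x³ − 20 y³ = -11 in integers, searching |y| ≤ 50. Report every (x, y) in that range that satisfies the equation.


The equation is x³ - 20y³ = -11. For fixed y, x³ = 20·y³ − 11, so a solution requires the RHS to be a perfect cube.
Strategy: iterate y from -50 to 50, compute RHS = 20·y³ − 11, and check whether it is a (positive or negative) perfect cube.
Check small values of y:
  y = 0: RHS = -11 is not a perfect cube.
  y = 1: RHS = 9 is not a perfect cube.
  y = -1: RHS = -31 is not a perfect cube.
  y = 2: RHS = 149 is not a perfect cube.
  y = -2: RHS = -171 is not a perfect cube.
  y = 3: RHS = 529 is not a perfect cube.
  y = -3: RHS = -551 is not a perfect cube.
Continuing the search up to |y| = 50 finds no solutions either.
No (x, y) in the scanned range satisfies the equation.

No integer solutions with |y| ≤ 50.


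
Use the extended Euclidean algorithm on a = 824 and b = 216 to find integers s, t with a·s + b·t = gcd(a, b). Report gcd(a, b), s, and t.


Euclidean algorithm on (824, 216) — divide until remainder is 0:
  824 = 3 · 216 + 176
  216 = 1 · 176 + 40
  176 = 4 · 40 + 16
  40 = 2 · 16 + 8
  16 = 2 · 8 + 0
gcd(824, 216) = 8.
Track Bezout coefficients alongside the remainders: start with r₀ = 824 = a·1 + b·0 (s = 1, t = 0) and r₁ = 216 = a·0 + b·1 (s = 0, t = 1); each new remainder r_{k+1} = r_{k-1} − q_k·r_k inherits s_{k+1} = s_{k-1} − q_k·s_k, t_{k+1} = t_{k-1} − q_k·t_k, so r_k = a·s_k + b·t_k at every step:
  q = 3: r = 176, s = 1 − 3·0 = 1, t = 0 − 3·1 = -3  (check: 824·1 + 216·(-3) = 176)
  q = 1: r = 40, s = 0 − 1·1 = -1, t = 1 − 1·(-3) = 4  (check: 824·(-1) + 216·4 = 40)
  q = 4: r = 16, s = 1 − 4·(-1) = 5, t = -3 − 4·4 = -19  (check: 824·5 + 216·(-19) = 16)
  q = 2: r = 8, s = -1 − 2·5 = -11, t = 4 − 2·(-19) = 42  (check: 824·(-11) + 216·42 = 8)
The row with r = 8 (the gcd) gives the Bezout coefficients s = -11, t = 42.
Result: 824 · (-11) + 216 · (42) = 8.

gcd(824, 216) = 8; s = -11, t = 42 (check: 824·(-11) + 216·42 = 8).


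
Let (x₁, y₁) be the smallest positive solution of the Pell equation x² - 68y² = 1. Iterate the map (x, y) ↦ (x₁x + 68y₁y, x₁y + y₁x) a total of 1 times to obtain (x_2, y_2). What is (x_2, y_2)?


Step 1: Find the fundamental solution (x₁, y₁) of x² - 68y² = 1.
  Expand √68 as a continued fraction. a₀ = ⌊√68⌋ = 8; iterate m_{k+1} = d_k·a_k − m_k, d_{k+1} = (68 − m_{k+1}²)/d_k, a_{k+1} = ⌊(a₀ + m_{k+1})/d_{k+1}⌋ (starting m₀ = 0, d₀ = 1), with convergents p_k = a_k·p_{k-1} + p_{k-2}, q_k = a_k·q_{k-1} + q_{k-2} (p₋₁ = 1, q₋₁ = 0):
  k = 0: a₀ = 8; p₀/q₀ = 8/1; p₀² − 68·q₀² = 64 − 68 = -4.
  k = 1: m = 8, d = 4, a = ⌊(8 + 8)/4⌋ = 4; p/q = (4·8 + 1)/(4·1 + 0) = 33/4; p² − 68·q² = 1089 − 1088 = 1.
  The first convergent with p² − 68·q² = 1 gives the fundamental solution (x₁, y₁) = (33, 4).
Step 2: Apply the recurrence (x_{n+1}, y_{n+1}) = (x₁x_n + 68y₁y_n, x₁y_n + y₁x_n) repeatedly.
  From (x_1, y_1) = (33, 4): x_2 = 33·33 + 68·4·4 = 2177; y_2 = 33·4 + 4·33 = 264.
Step 3: Verify x_2² - 68·y_2² = 4739329 - 4739328 = 1 (should be 1). ✓

(x_1, y_1) = (33, 4); (x_2, y_2) = (2177, 264).


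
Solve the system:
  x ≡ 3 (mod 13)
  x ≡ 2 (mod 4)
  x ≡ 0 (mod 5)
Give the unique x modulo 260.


Moduli 13, 4, 5 are pairwise coprime; by CRT there is a unique solution modulo M = 13 · 4 · 5 = 260.
Solve pairwise, accumulating the modulus:
  Start with x ≡ 3 (mod 13).
  Combine with x ≡ 2 (mod 4): since gcd(13, 4) = 1, we get a unique residue mod 52.
    Write x = 3 + 13·t and substitute into x ≡ 2 (mod 4): 13·t ≡ 2 − 3 = -1 (mod 4).
    Reduce coefficients mod 4: 1·t ≡ 3 (mod 4).
    So t ≡ 3 (mod 4).
    Then x = 3 + 13·3 = 42, valid modulo lcm(13, 4) = 52: x ≡ 42 (mod 52).
  Combine with x ≡ 0 (mod 5): since gcd(52, 5) = 1, we get a unique residue mod 260.
    Write x = 42 + 52·t and substitute into x ≡ 0 (mod 5): 52·t ≡ 0 − 42 = -42 (mod 5).
    Reduce coefficients mod 5: 2·t ≡ 3 (mod 5).
    The inverse of 2 mod 5 is 3 (since 2·3 = 6 = 1·5 + 1), so t ≡ 3·3 = 9 ≡ 4 (mod 5).
    Then x = 42 + 52·4 = 250, valid modulo lcm(52, 5) = 260: x ≡ 250 (mod 260).
Verify: 250 mod 13 = 3 ✓, 250 mod 4 = 2 ✓, 250 mod 5 = 0 ✓.

x ≡ 250 (mod 260).


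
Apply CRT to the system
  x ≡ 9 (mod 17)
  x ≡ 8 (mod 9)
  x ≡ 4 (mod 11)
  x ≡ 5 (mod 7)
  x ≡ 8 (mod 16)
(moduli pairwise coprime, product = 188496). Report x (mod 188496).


Product of moduli M = 17 · 9 · 11 · 7 · 16 = 188496.
Merge one congruence at a time:
  Start: x ≡ 9 (mod 17).
  Combine with x ≡ 8 (mod 9); new modulus lcm = 153.
    Write x = 9 + 17·t and substitute into x ≡ 8 (mod 9): 17·t ≡ 8 − 9 = -1 (mod 9).
    Reduce coefficients mod 9: 8·t ≡ 8 (mod 9).
    The inverse of 8 mod 9 is 8 (since 8·8 = 64 = 7·9 + 1), so t ≡ 8·8 = 64 ≡ 1 (mod 9).
    Then x = 9 + 17·1 = 26, valid modulo lcm(17, 9) = 153: x ≡ 26 (mod 153).
  Combine with x ≡ 4 (mod 11); new modulus lcm = 1683.
    Write x = 26 + 153·t and substitute into x ≡ 4 (mod 11): 153·t ≡ 4 − 26 = -22 (mod 11).
    Reduce coefficients mod 11: 10·t ≡ 0 (mod 11).
    The inverse of 10 mod 11 is 10 (since 10·10 = 100 = 9·11 + 1), so t ≡ 10·0 = 0 ≡ 0 (mod 11).
    Then x = 26 + 153·0 = 26, valid modulo lcm(153, 11) = 1683: x ≡ 26 (mod 1683).
  Combine with x ≡ 5 (mod 7); new modulus lcm = 11781.
    Write x = 26 + 1683·t and substitute into x ≡ 5 (mod 7): 1683·t ≡ 5 − 26 = -21 (mod 7).
    Reduce coefficients mod 7: 3·t ≡ 0 (mod 7).
    The inverse of 3 mod 7 is 5 (since 3·5 = 15 = 2·7 + 1), so t ≡ 5·0 = 0 ≡ 0 (mod 7).
    Then x = 26 + 1683·0 = 26, valid modulo lcm(1683, 7) = 11781: x ≡ 26 (mod 11781).
  Combine with x ≡ 8 (mod 16); new modulus lcm = 188496.
    Write x = 26 + 11781·t and substitute into x ≡ 8 (mod 16): 11781·t ≡ 8 − 26 = -18 (mod 16).
    Reduce coefficients mod 16: 5·t ≡ 14 (mod 16).
    The inverse of 5 mod 16 is 13 (since 5·13 = 65 = 4·16 + 1), so t ≡ 13·14 = 182 ≡ 6 (mod 16).
    Then x = 26 + 11781·6 = 70712, valid modulo lcm(11781, 16) = 188496: x ≡ 70712 (mod 188496).
Verify against each original: 70712 mod 17 = 9, 70712 mod 9 = 8, 70712 mod 11 = 4, 70712 mod 7 = 5, 70712 mod 16 = 8.

x ≡ 70712 (mod 188496).


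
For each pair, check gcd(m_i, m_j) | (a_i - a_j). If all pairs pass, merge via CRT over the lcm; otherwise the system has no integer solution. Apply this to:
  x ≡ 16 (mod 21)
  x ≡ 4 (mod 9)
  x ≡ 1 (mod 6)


Moduli 21, 9, 6 are not pairwise coprime, so CRT works modulo lcm(m_i) when all pairwise compatibility conditions hold.
Pairwise compatibility: gcd(m_i, m_j) must divide a_i - a_j for every pair.
Merge one congruence at a time:
  Start: x ≡ 16 (mod 21).
  Combine with x ≡ 4 (mod 9): gcd(21, 9) = 3; 4 - 16 = -12, which IS divisible by 3, so compatible.
    Write x = 16 + 21·t and substitute into x ≡ 4 (mod 9): 21·t ≡ 4 − 16 = -12 (mod 9).
    Divide the congruence (and modulus) by g = 3: 7·t ≡ -4 (mod 3).
    Reduce coefficients mod 3: 1·t ≡ 2 (mod 3).
    So t ≡ 2 (mod 3).
    Then x = 16 + 21·2 = 58, valid modulo lcm(21, 9) = 63: x ≡ 58 (mod 63).
  Combine with x ≡ 1 (mod 6): gcd(63, 6) = 3; 1 - 58 = -57, which IS divisible by 3, so compatible.
    Write x = 58 + 63·t and substitute into x ≡ 1 (mod 6): 63·t ≡ 1 − 58 = -57 (mod 6).
    Divide the congruence (and modulus) by g = 3: 21·t ≡ -19 (mod 2).
    Reduce coefficients mod 2: 1·t ≡ 1 (mod 2).
    So t ≡ 1 (mod 2).
    Then x = 58 + 63·1 = 121, valid modulo lcm(63, 6) = 126: x ≡ 121 (mod 126).
Verify: 121 mod 21 = 16, 121 mod 9 = 4, 121 mod 6 = 1.

x ≡ 121 (mod 126).


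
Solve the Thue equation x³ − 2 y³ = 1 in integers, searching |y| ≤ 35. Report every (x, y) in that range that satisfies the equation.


The equation is x³ - 2y³ = 1. For fixed y, x³ = 2·y³ + 1, so a solution requires the RHS to be a perfect cube.
Strategy: iterate y from -35 to 35, compute RHS = 2·y³ + 1, and check whether it is a (positive or negative) perfect cube.
Check small values of y:
  y = 0: RHS = 1 = (1)³ ⇒ x = 1 works.
  y = 1: RHS = 3 is not a perfect cube.
  y = -1: RHS = -1 = (-1)³ ⇒ x = -1 works.
  y = 2: RHS = 17 is not a perfect cube.
  y = -2: RHS = -15 is not a perfect cube.
  y = 3: RHS = 55 is not a perfect cube.
  y = -3: RHS = -53 is not a perfect cube.
Continuing the search up to |y| = 35 finds no further solutions beyond those listed.
Collected solutions: (1, 0), (-1, -1).

Solutions (with |y| ≤ 35): (1, 0), (-1, -1).


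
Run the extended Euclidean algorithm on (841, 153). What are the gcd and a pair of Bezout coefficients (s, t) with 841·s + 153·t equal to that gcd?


Euclidean algorithm on (841, 153) — divide until remainder is 0:
  841 = 5 · 153 + 76
  153 = 2 · 76 + 1
  76 = 76 · 1 + 0
gcd(841, 153) = 1.
Track Bezout coefficients alongside the remainders: start with r₀ = 841 = a·1 + b·0 (s = 1, t = 0) and r₁ = 153 = a·0 + b·1 (s = 0, t = 1); each new remainder r_{k+1} = r_{k-1} − q_k·r_k inherits s_{k+1} = s_{k-1} − q_k·s_k, t_{k+1} = t_{k-1} − q_k·t_k, so r_k = a·s_k + b·t_k at every step:
  q = 5: r = 76, s = 1 − 5·0 = 1, t = 0 − 5·1 = -5  (check: 841·1 + 153·(-5) = 76)
  q = 2: r = 1, s = 0 − 2·1 = -2, t = 1 − 2·(-5) = 11  (check: 841·(-2) + 153·11 = 1)
The row with r = 1 (the gcd) gives the Bezout coefficients s = -2, t = 11.
Result: 841 · (-2) + 153 · (11) = 1.

gcd(841, 153) = 1; s = -2, t = 11 (check: 841·(-2) + 153·11 = 1).


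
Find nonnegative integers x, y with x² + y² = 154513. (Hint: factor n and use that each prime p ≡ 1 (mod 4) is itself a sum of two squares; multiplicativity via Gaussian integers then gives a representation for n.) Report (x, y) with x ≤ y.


Step 1: Factor n = 154513 = 17 · 61 · 149.
Step 2: Check the mod-4 condition on each prime factor: 17 ≡ 1 (mod 4), exponent 1; 61 ≡ 1 (mod 4), exponent 1; 149 ≡ 1 (mod 4), exponent 1.
All primes ≡ 3 (mod 4) appear to even exponent (or don't appear), so by the two-squares theorem n IS expressible as a sum of two squares.
Step 3: Build a representation. Here n = 17 · 61 · 149 is a product of primes ≡ 1 (mod 4). Each prime p ≡ 1 (mod 4) is itself a sum of two squares; find a² by testing p − a² for a perfect square:
  17: 17 − 1² = 16 = 4² ⇒ 17 = 1² + 4².
  61: 61 − 1² = 60, 61 − 2² = 57, 61 − 3² = 52, 61 − 4² = 45, 61 − 5² = 36 = 6² ⇒ 61 = 5² + 6².
  149: 149 − 1² = 148, 149 − 2² = 145, 149 − 3² = 140, 149 − 4² = 133, 149 − 5² = 124, 149 − 6² = 113, 149 − 7² = 100 = 10² ⇒ 149 = 7² + 10².
  Combine using the Brahmagupta–Fibonacci identity (a² + b²)(c² + d²) = (ac − bd)² + (ad + bc)² = (ac + bd)² + (ad − bc)²:
  17 · 61 = 1037: from (1² + 4²)(5² + 6²), take (1·5 − 4·6, 1·6 + 4·5) = (5 − 24, 6 + 20) = (-19, 26); dropping signs (only squares matter) gives (19, 26); check 19² + 26² = 361 + 676 = 1037 ✓.
  1037 · 149 = 154513: from (19² + 26²)(7² + 10²), take (19·7 − 26·10, 19·10 + 26·7) = (133 − 260, 190 + 182) = (-127, 372); dropping signs (only squares matter) gives (127, 372); check 127² + 372² = 16129 + 138384 = 154513 ✓.
Step 4: Order so x ≤ y and verify: 127² + 372² = 16129 + 138384 = 154513 = n. ✓

n = 154513 = 127² + 372² (one valid representation with x ≤ y).


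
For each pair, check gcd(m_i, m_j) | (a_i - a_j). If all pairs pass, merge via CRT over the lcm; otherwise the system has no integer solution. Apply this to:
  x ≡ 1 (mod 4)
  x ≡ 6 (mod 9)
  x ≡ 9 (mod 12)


Moduli 4, 9, 12 are not pairwise coprime, so CRT works modulo lcm(m_i) when all pairwise compatibility conditions hold.
Pairwise compatibility: gcd(m_i, m_j) must divide a_i - a_j for every pair.
Merge one congruence at a time:
  Start: x ≡ 1 (mod 4).
  Combine with x ≡ 6 (mod 9): gcd(4, 9) = 1; 6 - 1 = 5, which IS divisible by 1, so compatible.
    Write x = 1 + 4·t and substitute into x ≡ 6 (mod 9): 4·t ≡ 6 − 1 = 5 (mod 9).
    The inverse of 4 mod 9 is 7 (since 4·7 = 28 = 3·9 + 1), so t ≡ 7·5 = 35 ≡ 8 (mod 9).
    Then x = 1 + 4·8 = 33, valid modulo lcm(4, 9) = 36: x ≡ 33 (mod 36).
  Combine with x ≡ 9 (mod 12): gcd(36, 12) = 12; 9 - 33 = -24, which IS divisible by 12, so compatible.
    Write x = 33 + 36·t and substitute into x ≡ 9 (mod 12): 36·t ≡ 9 − 33 = -24 (mod 12).
    Divide the congruence (and modulus) by g = 12: 3·t ≡ -2 (mod 1).
    Modulo 1 every t works; take t = 0.
    Then x = 33 + 36·0 = 33, valid modulo lcm(36, 12) = 36: x ≡ 33 (mod 36).
Verify: 33 mod 4 = 1, 33 mod 9 = 6, 33 mod 12 = 9.

x ≡ 33 (mod 36).


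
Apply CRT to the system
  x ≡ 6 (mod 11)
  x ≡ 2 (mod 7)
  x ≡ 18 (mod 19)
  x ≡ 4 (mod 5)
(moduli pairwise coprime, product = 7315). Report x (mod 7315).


Product of moduli M = 11 · 7 · 19 · 5 = 7315.
Merge one congruence at a time:
  Start: x ≡ 6 (mod 11).
  Combine with x ≡ 2 (mod 7); new modulus lcm = 77.
    Write x = 6 + 11·t and substitute into x ≡ 2 (mod 7): 11·t ≡ 2 − 6 = -4 (mod 7).
    Reduce coefficients mod 7: 4·t ≡ 3 (mod 7).
    The inverse of 4 mod 7 is 2 (since 4·2 = 8 = 1·7 + 1), so t ≡ 2·3 = 6 ≡ 6 (mod 7).
    Then x = 6 + 11·6 = 72, valid modulo lcm(11, 7) = 77: x ≡ 72 (mod 77).
  Combine with x ≡ 18 (mod 19); new modulus lcm = 1463.
    Write x = 72 + 77·t and substitute into x ≡ 18 (mod 19): 77·t ≡ 18 − 72 = -54 (mod 19).
    Reduce coefficients mod 19: 1·t ≡ 3 (mod 19).
    So t ≡ 3 (mod 19).
    Then x = 72 + 77·3 = 303, valid modulo lcm(77, 19) = 1463: x ≡ 303 (mod 1463).
  Combine with x ≡ 4 (mod 5); new modulus lcm = 7315.
    Write x = 303 + 1463·t and substitute into x ≡ 4 (mod 5): 1463·t ≡ 4 − 303 = -299 (mod 5).
    Reduce coefficients mod 5: 3·t ≡ 1 (mod 5).
    The inverse of 3 mod 5 is 2 (since 3·2 = 6 = 1·5 + 1), so t ≡ 2·1 = 2 ≡ 2 (mod 5).
    Then x = 303 + 1463·2 = 3229, valid modulo lcm(1463, 5) = 7315: x ≡ 3229 (mod 7315).
Verify against each original: 3229 mod 11 = 6, 3229 mod 7 = 2, 3229 mod 19 = 18, 3229 mod 5 = 4.

x ≡ 3229 (mod 7315).


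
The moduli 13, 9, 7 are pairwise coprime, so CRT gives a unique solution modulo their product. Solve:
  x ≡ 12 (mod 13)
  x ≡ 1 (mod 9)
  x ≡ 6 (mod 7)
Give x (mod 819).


Moduli 13, 9, 7 are pairwise coprime; by CRT there is a unique solution modulo M = 13 · 9 · 7 = 819.
Solve pairwise, accumulating the modulus:
  Start with x ≡ 12 (mod 13).
  Combine with x ≡ 1 (mod 9): since gcd(13, 9) = 1, we get a unique residue mod 117.
    Write x = 12 + 13·t and substitute into x ≡ 1 (mod 9): 13·t ≡ 1 − 12 = -11 (mod 9).
    Reduce coefficients mod 9: 4·t ≡ 7 (mod 9).
    The inverse of 4 mod 9 is 7 (since 4·7 = 28 = 3·9 + 1), so t ≡ 7·7 = 49 ≡ 4 (mod 9).
    Then x = 12 + 13·4 = 64, valid modulo lcm(13, 9) = 117: x ≡ 64 (mod 117).
  Combine with x ≡ 6 (mod 7): since gcd(117, 7) = 1, we get a unique residue mod 819.
    Write x = 64 + 117·t and substitute into x ≡ 6 (mod 7): 117·t ≡ 6 − 64 = -58 (mod 7).
    Reduce coefficients mod 7: 5·t ≡ 5 (mod 7).
    The inverse of 5 mod 7 is 3 (since 5·3 = 15 = 2·7 + 1), so t ≡ 3·5 = 15 ≡ 1 (mod 7).
    Then x = 64 + 117·1 = 181, valid modulo lcm(117, 7) = 819: x ≡ 181 (mod 819).
Verify: 181 mod 13 = 12 ✓, 181 mod 9 = 1 ✓, 181 mod 7 = 6 ✓.

x ≡ 181 (mod 819).


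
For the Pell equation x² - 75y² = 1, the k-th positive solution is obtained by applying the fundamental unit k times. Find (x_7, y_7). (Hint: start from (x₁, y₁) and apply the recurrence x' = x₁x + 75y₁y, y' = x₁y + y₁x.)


Step 1: Find the fundamental solution (x₁, y₁) of x² - 75y² = 1.
  Expand √75 as a continued fraction. a₀ = ⌊√75⌋ = 8; iterate m_{k+1} = d_k·a_k − m_k, d_{k+1} = (75 − m_{k+1}²)/d_k, a_{k+1} = ⌊(a₀ + m_{k+1})/d_{k+1}⌋ (starting m₀ = 0, d₀ = 1), with convergents p_k = a_k·p_{k-1} + p_{k-2}, q_k = a_k·q_{k-1} + q_{k-2} (p₋₁ = 1, q₋₁ = 0):
  k = 0: a₀ = 8; p₀/q₀ = 8/1; p₀² − 75·q₀² = 64 − 75 = -11.
  k = 1: m = 8, d = 11, a = ⌊(8 + 8)/11⌋ = 1; p/q = (1·8 + 1)/(1·1 + 0) = 9/1; p² − 75·q² = 81 − 75 = 6.
  k = 2: m = 3, d = 6, a = ⌊(8 + 3)/6⌋ = 1; p/q = (1·9 + 8)/(1·1 + 1) = 17/2; p² − 75·q² = 289 − 300 = -11.
  k = 3: m = 3, d = 11, a = ⌊(8 + 3)/11⌋ = 1; p/q = (1·17 + 9)/(1·2 + 1) = 26/3; p² − 75·q² = 676 − 675 = 1.
  The first convergent with p² − 75·q² = 1 gives the fundamental solution (x₁, y₁) = (26, 3).
Step 2: Apply the recurrence (x_{n+1}, y_{n+1}) = (x₁x_n + 75y₁y_n, x₁y_n + y₁x_n) repeatedly.
  From (x_1, y_1) = (26, 3): x_2 = 26·26 + 75·3·3 = 1351; y_2 = 26·3 + 3·26 = 156.
  From (x_2, y_2) = (1351, 156): x_3 = 26·1351 + 75·3·156 = 70226; y_3 = 26·156 + 3·1351 = 8109.
  From (x_3, y_3) = (70226, 8109): x_4 = 26·70226 + 75·3·8109 = 3650401; y_4 = 26·8109 + 3·70226 = 421512.
  From (x_4, y_4) = (3650401, 421512): x_5 = 26·3650401 + 75·3·421512 = 189750626; y_5 = 26·421512 + 3·3650401 = 21910515.
  From (x_5, y_5) = (189750626, 21910515): x_6 = 26·189750626 + 75·3·21910515 = 9863382151; y_6 = 26·21910515 + 3·189750626 = 1138925268.
  From (x_6, y_6) = (9863382151, 1138925268): x_7 = 26·9863382151 + 75·3·1138925268 = 512706121226; y_7 = 26·1138925268 + 3·9863382151 = 59202203421.
Step 3: Verify x_7² - 75·y_7² = 262867566742609807743076 - 262867566742609807743075 = 1 (should be 1). ✓

(x_1, y_1) = (26, 3); (x_7, y_7) = (512706121226, 59202203421).


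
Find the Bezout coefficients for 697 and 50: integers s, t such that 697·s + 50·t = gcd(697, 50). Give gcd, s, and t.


Euclidean algorithm on (697, 50) — divide until remainder is 0:
  697 = 13 · 50 + 47
  50 = 1 · 47 + 3
  47 = 15 · 3 + 2
  3 = 1 · 2 + 1
  2 = 2 · 1 + 0
gcd(697, 50) = 1.
Track Bezout coefficients alongside the remainders: start with r₀ = 697 = a·1 + b·0 (s = 1, t = 0) and r₁ = 50 = a·0 + b·1 (s = 0, t = 1); each new remainder r_{k+1} = r_{k-1} − q_k·r_k inherits s_{k+1} = s_{k-1} − q_k·s_k, t_{k+1} = t_{k-1} − q_k·t_k, so r_k = a·s_k + b·t_k at every step:
  q = 13: r = 47, s = 1 − 13·0 = 1, t = 0 − 13·1 = -13  (check: 697·1 + 50·(-13) = 47)
  q = 1: r = 3, s = 0 − 1·1 = -1, t = 1 − 1·(-13) = 14  (check: 697·(-1) + 50·14 = 3)
  q = 15: r = 2, s = 1 − 15·(-1) = 16, t = -13 − 15·14 = -223  (check: 697·16 + 50·(-223) = 2)
  q = 1: r = 1, s = -1 − 1·16 = -17, t = 14 − 1·(-223) = 237  (check: 697·(-17) + 50·237 = 1)
The row with r = 1 (the gcd) gives the Bezout coefficients s = -17, t = 237.
Result: 697 · (-17) + 50 · (237) = 1.

gcd(697, 50) = 1; s = -17, t = 237 (check: 697·(-17) + 50·237 = 1).


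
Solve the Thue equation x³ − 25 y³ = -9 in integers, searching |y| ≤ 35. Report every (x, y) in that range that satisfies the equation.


The equation is x³ - 25y³ = -9. For fixed y, x³ = 25·y³ − 9, so a solution requires the RHS to be a perfect cube.
Strategy: iterate y from -35 to 35, compute RHS = 25·y³ − 9, and check whether it is a (positive or negative) perfect cube.
Check small values of y:
  y = 0: RHS = -9 is not a perfect cube.
  y = 1: RHS = 16 is not a perfect cube.
  y = -1: RHS = -34 is not a perfect cube.
  y = 2: RHS = 191 is not a perfect cube.
  y = -2: RHS = -209 is not a perfect cube.
  y = 3: RHS = 666 is not a perfect cube.
  y = -3: RHS = -684 is not a perfect cube.
Continuing the search up to |y| = 35 finds no solutions either.
No (x, y) in the scanned range satisfies the equation.

No integer solutions with |y| ≤ 35.


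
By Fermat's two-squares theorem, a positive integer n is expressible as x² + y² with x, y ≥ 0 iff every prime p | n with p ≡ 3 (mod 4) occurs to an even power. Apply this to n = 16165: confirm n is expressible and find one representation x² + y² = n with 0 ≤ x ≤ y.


Step 1: Factor n = 16165 = 5 · 53 · 61.
Step 2: Check the mod-4 condition on each prime factor: 5 ≡ 1 (mod 4), exponent 1; 53 ≡ 1 (mod 4), exponent 1; 61 ≡ 1 (mod 4), exponent 1.
All primes ≡ 3 (mod 4) appear to even exponent (or don't appear), so by the two-squares theorem n IS expressible as a sum of two squares.
Step 3: Build a representation. Here n = 5 · 53 · 61 is a product of primes ≡ 1 (mod 4). Each prime p ≡ 1 (mod 4) is itself a sum of two squares; find a² by testing p − a² for a perfect square:
  5: 5 − 1² = 4 = 2² ⇒ 5 = 1² + 2².
  53: 53 − 1² = 52, 53 − 2² = 49 = 7² ⇒ 53 = 2² + 7².
  61: 61 − 1² = 60, 61 − 2² = 57, 61 − 3² = 52, 61 − 4² = 45, 61 − 5² = 36 = 6² ⇒ 61 = 5² + 6².
  Combine using the Brahmagupta–Fibonacci identity (a² + b²)(c² + d²) = (ac − bd)² + (ad + bc)² = (ac + bd)² + (ad − bc)²:
  5 · 53 = 265: from (1² + 2²)(2² + 7²), take (1·2 − 2·7, 1·7 + 2·2) = (2 − 14, 7 + 4) = (-12, 11); dropping signs (only squares matter) gives (12, 11); check 12² + 11² = 144 + 121 = 265 ✓.
  265 · 61 = 16165: from (12² + 11²)(5² + 6²), take (12·5 − 11·6, 12·6 + 11·5) = (60 − 66, 72 + 55) = (-6, 127); dropping signs (only squares matter) gives (6, 127); check 6² + 127² = 36 + 16129 = 16165 ✓.
Step 4: Order so x ≤ y and verify: 6² + 127² = 36 + 16129 = 16165 = n. ✓

n = 16165 = 6² + 127² (one valid representation with x ≤ y).


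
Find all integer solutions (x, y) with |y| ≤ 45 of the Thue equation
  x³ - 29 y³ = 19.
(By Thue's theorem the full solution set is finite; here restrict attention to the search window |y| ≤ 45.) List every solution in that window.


The equation is x³ - 29y³ = 19. For fixed y, x³ = 29·y³ + 19, so a solution requires the RHS to be a perfect cube.
Strategy: iterate y from -45 to 45, compute RHS = 29·y³ + 19, and check whether it is a (positive or negative) perfect cube.
Check small values of y:
  y = 0: RHS = 19 is not a perfect cube.
  y = 1: RHS = 48 is not a perfect cube.
  y = -1: RHS = -10 is not a perfect cube.
  y = 2: RHS = 251 is not a perfect cube.
  y = -2: RHS = -213 is not a perfect cube.
  y = 3: RHS = 802 is not a perfect cube.
  y = -3: RHS = -764 is not a perfect cube.
Continuing the search up to |y| = 45 finds no solutions either.
No (x, y) in the scanned range satisfies the equation.

No integer solutions with |y| ≤ 45.
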